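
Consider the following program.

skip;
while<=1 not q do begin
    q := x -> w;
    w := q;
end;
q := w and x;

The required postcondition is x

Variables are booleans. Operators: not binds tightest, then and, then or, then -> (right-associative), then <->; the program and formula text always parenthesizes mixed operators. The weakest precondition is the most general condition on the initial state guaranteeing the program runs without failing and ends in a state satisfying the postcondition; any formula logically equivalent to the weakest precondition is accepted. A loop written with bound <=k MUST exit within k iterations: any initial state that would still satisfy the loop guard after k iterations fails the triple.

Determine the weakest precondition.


Working backward. After the program, x must hold.
Before q := w and x: x
Before the loop (bound <=1), unroll the exhaustion recursion (WP_0 = exit-now case; WP_j = one more guarded iteration, up to j = 1):
  WP_0: q and x
  WP_1: ((not q) -> ((x -> w) and x)) and (q -> x)
So before the loop: ((not q) -> ((x -> w) and x)) and (q -> x)
Before skip: ((not q) -> ((x -> w) and x)) and (q -> x)
Answer: WP = ((not q) -> ((x -> w) and x)) and (q -> x)


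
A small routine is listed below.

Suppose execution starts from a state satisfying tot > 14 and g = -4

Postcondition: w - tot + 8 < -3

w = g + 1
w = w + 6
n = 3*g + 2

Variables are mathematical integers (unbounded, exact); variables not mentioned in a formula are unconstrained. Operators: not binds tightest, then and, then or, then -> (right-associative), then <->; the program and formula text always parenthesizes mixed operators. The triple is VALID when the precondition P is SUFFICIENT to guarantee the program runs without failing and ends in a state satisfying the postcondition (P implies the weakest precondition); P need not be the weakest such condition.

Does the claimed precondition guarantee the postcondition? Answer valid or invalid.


Working backward. After the program, the postcondition w - tot + 8 < -3 must hold; in canonical form it is w < tot - 11.
Before n := 3*g + 2: w < tot - 11
Before w := w + 6: w < tot - 17
Before w := g + 1: g < tot - 18
The weakest precondition is g < tot - 18.
Check whether tot > 14 and g = -4 implies it.
Every state satisfying the precondition satisfies the weakest precondition: the implication holds.
Answer: valid


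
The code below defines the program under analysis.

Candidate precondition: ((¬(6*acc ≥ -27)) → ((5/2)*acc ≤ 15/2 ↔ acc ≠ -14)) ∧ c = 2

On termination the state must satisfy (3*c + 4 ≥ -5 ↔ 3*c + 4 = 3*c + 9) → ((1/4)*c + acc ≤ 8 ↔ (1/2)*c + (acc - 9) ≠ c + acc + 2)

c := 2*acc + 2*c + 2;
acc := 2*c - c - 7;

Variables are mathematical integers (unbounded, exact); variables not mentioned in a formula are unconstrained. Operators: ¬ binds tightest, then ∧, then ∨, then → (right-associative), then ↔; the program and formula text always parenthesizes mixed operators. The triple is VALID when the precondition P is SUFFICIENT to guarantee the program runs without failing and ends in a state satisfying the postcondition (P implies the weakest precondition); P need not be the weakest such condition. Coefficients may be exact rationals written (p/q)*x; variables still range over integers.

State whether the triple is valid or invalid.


Working backward. After the program, the postcondition (3*c + 4 ≥ -5 ↔ 3*c + 4 = 3*c + 9) → ((1/4)*c + acc ≤ 8 ↔ (1/2)*c + (acc - 9) ≠ c + acc + 2) must hold; in canonical form it is (¬(3*c ≥ -9)) → (acc + (1/4)*c ≤ 8 ↔ (1/2)*c ≠ -11).
Before acc := 2*c - c - 7: (¬(3*c ≥ -9)) → ((5/4)*c ≤ 15 ↔ (1/2)*c ≠ -11)
Before c := 2*acc + 2*c + 2: (¬(6*acc + 6*c ≥ -15)) → ((5/2)*acc + (5/2)*c ≤ 25/2 ↔ acc + c ≠ -12)
The weakest precondition is (¬(6*acc + 6*c ≥ -15)) → ((5/2)*acc + (5/2)*c ≤ 25/2 ↔ acc + c ≠ -12).
Check whether ((¬(6*acc ≥ -27)) → ((5/2)*acc ≤ 15/2 ↔ acc ≠ -14)) ∧ c = 2 implies it.
Every state satisfying the precondition satisfies the weakest precondition: the implication holds.
Answer: valid


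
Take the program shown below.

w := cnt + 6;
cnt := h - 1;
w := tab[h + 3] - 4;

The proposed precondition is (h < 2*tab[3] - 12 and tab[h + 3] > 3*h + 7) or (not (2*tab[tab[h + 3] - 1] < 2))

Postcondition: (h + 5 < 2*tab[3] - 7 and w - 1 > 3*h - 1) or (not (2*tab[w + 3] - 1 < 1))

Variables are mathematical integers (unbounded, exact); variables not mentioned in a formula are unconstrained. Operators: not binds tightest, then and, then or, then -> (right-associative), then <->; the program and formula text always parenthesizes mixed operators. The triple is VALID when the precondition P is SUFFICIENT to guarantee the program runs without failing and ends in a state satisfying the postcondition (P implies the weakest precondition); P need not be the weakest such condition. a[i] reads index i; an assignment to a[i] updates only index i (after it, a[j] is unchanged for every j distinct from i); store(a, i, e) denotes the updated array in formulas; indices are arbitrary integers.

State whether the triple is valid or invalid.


Working backward. After the program, the postcondition (h + 5 < 2*tab[3] - 7 and w - 1 > 3*h - 1) or (not (2*tab[w + 3] - 1 < 1)) must hold; in canonical form it is (h < 2*tab[3] - 12 and w > 3*h) or (not (2*tab[w + 3] < 2)).
Before w := tab[h + 3] - 4: (h < 2*tab[3] - 12 and tab[h + 3] > 3*h + 4) or (not (2*tab[tab[h + 3] - 1] < 2))
Before cnt := h - 1: (h < 2*tab[3] - 12 and tab[h + 3] > 3*h + 4) or (not (2*tab[tab[h + 3] - 1] < 2))
Before w := cnt + 6: (h < 2*tab[3] - 12 and tab[h + 3] > 3*h + 4) or (not (2*tab[tab[h + 3] - 1] < 2))
The weakest precondition is (h < 2*tab[3] - 12 and tab[h + 3] > 3*h + 4) or (not (2*tab[tab[h + 3] - 1] < 2)).
Check whether (h < 2*tab[3] - 12 and tab[h + 3] > 3*h + 7) or (not (2*tab[tab[h + 3] - 1] < 2)) implies it.
Every state satisfying the precondition satisfies the weakest precondition: the implication holds.
Answer: valid


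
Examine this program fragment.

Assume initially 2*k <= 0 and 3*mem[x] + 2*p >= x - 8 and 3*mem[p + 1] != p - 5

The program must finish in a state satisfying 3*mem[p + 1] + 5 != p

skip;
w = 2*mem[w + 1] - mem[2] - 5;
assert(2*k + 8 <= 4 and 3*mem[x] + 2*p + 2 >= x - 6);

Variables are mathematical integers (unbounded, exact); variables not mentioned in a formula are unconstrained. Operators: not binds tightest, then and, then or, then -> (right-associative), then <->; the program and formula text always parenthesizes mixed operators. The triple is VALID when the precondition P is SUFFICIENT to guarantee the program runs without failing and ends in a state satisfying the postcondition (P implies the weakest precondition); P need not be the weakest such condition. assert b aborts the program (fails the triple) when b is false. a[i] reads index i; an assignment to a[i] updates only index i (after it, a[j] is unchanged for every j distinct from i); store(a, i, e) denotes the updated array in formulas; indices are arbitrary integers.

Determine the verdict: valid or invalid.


Working backward. After the program, the postcondition 3*mem[p + 1] + 5 != p must hold; in canonical form it is 3*mem[p + 1] != p - 5.
Before assert 2*k + 8 <= 4 and 3*mem[x] + 2*p + 2 >= x - 6: 2*k <= -4 and 3*mem[x] + 2*p >= x - 8 and 3*mem[p + 1] != p - 5
Before w := 2*mem[w + 1] - mem[2] - 5: 2*k <= -4 and 3*mem[x] + 2*p >= x - 8 and 3*mem[p + 1] != p - 5
Before skip: 2*k <= -4 and 3*mem[x] + 2*p >= x - 8 and 3*mem[p + 1] != p - 5
The weakest precondition is 2*k <= -4 and 3*mem[x] + 2*p >= x - 8 and 3*mem[p + 1] != p - 5.
Check whether 2*k <= 0 and 3*mem[x] + 2*p >= x - 8 and 3*mem[p + 1] != p - 5 implies it.
Countermodel: at the initial state k = 0, mem = {[-15215] = 0, [1] = 7040, elsewhere 7040}, p = 0, x = -15215, the precondition holds but the weakest precondition fails.
Answer: invalid


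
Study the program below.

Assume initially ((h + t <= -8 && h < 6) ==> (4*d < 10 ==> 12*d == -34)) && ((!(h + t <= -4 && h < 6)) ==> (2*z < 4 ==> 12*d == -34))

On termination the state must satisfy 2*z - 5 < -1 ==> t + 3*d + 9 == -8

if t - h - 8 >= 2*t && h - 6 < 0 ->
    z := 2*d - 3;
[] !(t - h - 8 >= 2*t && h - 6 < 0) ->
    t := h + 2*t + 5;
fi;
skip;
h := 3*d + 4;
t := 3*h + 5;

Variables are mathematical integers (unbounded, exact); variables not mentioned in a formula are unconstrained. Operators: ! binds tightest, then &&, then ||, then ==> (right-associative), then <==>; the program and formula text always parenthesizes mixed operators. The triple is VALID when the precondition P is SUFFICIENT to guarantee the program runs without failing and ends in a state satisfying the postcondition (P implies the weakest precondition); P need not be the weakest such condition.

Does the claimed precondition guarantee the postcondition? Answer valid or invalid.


Working backward. After the program, the postcondition 2*z - 5 < -1 ==> t + 3*d + 9 == -8 must hold; in canonical form it is 2*z < 4 ==> 3*d + t == -17.
Before t := 3*h + 5: 2*z < 4 ==> 3*d + 3*h == -22
Before h := 3*d + 4: 2*z < 4 ==> 12*d == -34
Before skip: 2*z < 4 ==> 12*d == -34
Then branch requires 4*d < 10 ==> 12*d == -34; else branch requires 2*z < 4 ==> 12*d == -34.
Before the if: ((h + t <= -8 && h < 6) ==> (4*d < 10 ==> 12*d == -34)) && ((!(h + t <= -8 && h < 6)) ==> (2*z < 4 ==> 12*d == -34))
The weakest precondition is ((h + t <= -8 && h < 6) ==> (4*d < 10 ==> 12*d == -34)) && ((!(h + t <= -8 && h < 6)) ==> (2*z < 4 ==> 12*d == -34)).
Check whether ((h + t <= -8 && h < 6) ==> (4*d < 10 ==> 12*d == -34)) && ((!(h + t <= -4 && h < 6)) ==> (2*z < 4 ==> 12*d == -34)) implies it.
Countermodel: at the initial state d = 0, h = 5, t = -12, z = 1, the precondition holds but the weakest precondition fails.
Answer: invalid


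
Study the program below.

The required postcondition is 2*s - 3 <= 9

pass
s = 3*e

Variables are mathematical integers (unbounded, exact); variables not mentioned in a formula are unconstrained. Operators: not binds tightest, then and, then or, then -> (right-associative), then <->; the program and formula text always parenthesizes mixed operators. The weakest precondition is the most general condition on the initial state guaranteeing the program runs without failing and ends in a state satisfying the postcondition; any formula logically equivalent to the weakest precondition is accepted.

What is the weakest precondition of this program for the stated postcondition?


Working backward. After the program, the postcondition 2*s - 3 <= 9 must hold; in canonical form it is 2*s <= 12.
Before s := 3*e: 6*e <= 12
Before skip: 6*e <= 12
Answer: WP = 6*e <= 12


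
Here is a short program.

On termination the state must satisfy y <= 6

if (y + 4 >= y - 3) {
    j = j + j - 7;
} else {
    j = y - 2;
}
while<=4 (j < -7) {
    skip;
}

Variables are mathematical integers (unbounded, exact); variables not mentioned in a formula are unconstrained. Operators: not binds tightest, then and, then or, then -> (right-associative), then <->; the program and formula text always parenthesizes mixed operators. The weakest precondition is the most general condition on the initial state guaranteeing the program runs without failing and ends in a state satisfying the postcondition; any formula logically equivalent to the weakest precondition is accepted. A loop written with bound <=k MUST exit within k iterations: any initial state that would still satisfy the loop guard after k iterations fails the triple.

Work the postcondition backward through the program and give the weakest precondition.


Working backward. After the program, y <= 6 must hold.
Before the loop (bound <=4), unroll the exhaustion recursion (WP_0 = exit-now case; WP_j = one more guarded iteration, up to j = 4):
  WP_0: (not (j < -7)) and y <= 6
  WP_1: (j < -7 -> ((not (j < -7)) and y <= 6)) and ((not (j < -7)) -> y <= 6)
  WP_2: (j < -7 -> ((j < -7 -> ((not (j < -7)) and y <= 6)) and ((not (j < -7)) -> y <= 6))) and ((not (j < -7)) -> y <= 6)
  WP_3: (j < -7 -> ((j < -7 -> ((j < -7 -> ((not (j < -7)) and y <= 6)) and ((not (j < -7)) -> y <= 6))) and ((not (j < -7)) -> y <= 6))) and ((not (j < -7)) -> y <= 6)
  WP_4: (j < -7 -> ((j < -7 -> ((j < -7 -> ((j < -7 -> ((not (j < -7)) and y <= 6)) and ((not (j < -7)) -> y <= 6))) and ((not (j < -7)) -> y <= 6))) and ((not (j < -7)) -> y <= 6))) and ((not (j < -7)) -> y <= 6)
So before the loop: (j < -7 -> ((j < -7 -> ((j < -7 -> ((j < -7 -> ((not (j < -7)) and y <= 6)) and ((not (j < -7)) -> y <= 6))) and ((not (j < -7)) -> y <= 6))) and ((not (j < -7)) -> y <= 6))) and ((not (j < -7)) -> y <= 6)
Then branch requires (2*j < 0 -> ((2*j < 0 -> ((2*j < 0 -> ((2*j < 0 -> ((not (2*j < 0)) and y <= 6)) and ((not (2*j < 0)) -> y <= 6))) and ((not (2*j < 0)) -> y <= 6))) and ((not (2*j < 0)) -> y <= 6))) and ((not (2*j < 0)) -> y <= 6); else branch requires (y < -5 -> ((y < -5 -> ((y < -5 -> ((y < -5 -> ((not (y < -5)) and y <= 6)) and ((not (y < -5)) -> y <= 6))) and ((not (y < -5)) -> y <= 6))) and ((not (y < -5)) -> y <= 6))) and ((not (y < -5)) -> y <= 6).
Before the if: (2*j < 0 -> ((2*j < 0 -> ((2*j < 0 -> ((2*j < 0 -> ((not (2*j < 0)) and y <= 6)) and ((not (2*j < 0)) -> y <= 6))) and ((not (2*j < 0)) -> y <= 6))) and ((not (2*j < 0)) -> y <= 6))) and ((not (2*j < 0)) -> y <= 6)
Answer: WP = (2*j < 0 -> ((2*j < 0 -> ((2*j < 0 -> ((2*j < 0 -> ((not (2*j < 0)) and y <= 6)) and ((not (2*j < 0)) -> y <= 6))) and ((not (2*j < 0)) -> y <= 6))) and ((not (2*j < 0)) -> y <= 6))) and ((not (2*j < 0)) -> y <= 6)


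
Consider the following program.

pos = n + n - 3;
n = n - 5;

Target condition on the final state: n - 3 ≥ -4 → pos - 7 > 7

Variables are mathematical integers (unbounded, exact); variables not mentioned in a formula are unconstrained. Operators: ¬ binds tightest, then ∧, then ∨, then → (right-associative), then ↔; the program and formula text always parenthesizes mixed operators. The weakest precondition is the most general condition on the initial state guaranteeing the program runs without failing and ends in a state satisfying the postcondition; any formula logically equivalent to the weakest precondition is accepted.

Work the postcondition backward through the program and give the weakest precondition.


Working backward. After the program, the postcondition n - 3 ≥ -4 → pos - 7 > 7 must hold; in canonical form it is n ≥ -1 → pos > 14.
Before n := n - 5: n ≥ 4 → pos > 14
Before pos := n + n - 3: n ≥ 4 → 2*n > 17
Answer: WP = n ≥ 4 → 2*n > 17


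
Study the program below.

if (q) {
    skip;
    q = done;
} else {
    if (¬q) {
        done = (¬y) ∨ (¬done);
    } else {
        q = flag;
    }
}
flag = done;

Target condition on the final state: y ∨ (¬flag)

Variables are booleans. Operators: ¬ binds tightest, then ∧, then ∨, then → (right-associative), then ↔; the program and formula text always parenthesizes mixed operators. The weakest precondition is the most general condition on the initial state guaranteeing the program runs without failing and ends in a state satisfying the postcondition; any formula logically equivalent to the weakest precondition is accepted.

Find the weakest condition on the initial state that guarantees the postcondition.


Working backward. After the program, y ∨ (¬flag) must hold.
Before flag := done: y ∨ (¬done)
Then branch requires y ∨ (¬done); else branch requires ((¬q) → (y ∨ (¬((¬y) ∨ (¬done))))) ∧ (q → (y ∨ (¬done))).
Before the if: (q → (y ∨ (¬done))) ∧ ((¬q) → (((¬q) → (y ∨ (¬((¬y) ∨ (¬done))))) ∧ (q → (y ∨ (¬done)))))
Answer: WP = (q → (y ∨ (¬done))) ∧ ((¬q) → (((¬q) → (y ∨ (¬((¬y) ∨ (¬done))))) ∧ (q → (y ∨ (¬done)))))


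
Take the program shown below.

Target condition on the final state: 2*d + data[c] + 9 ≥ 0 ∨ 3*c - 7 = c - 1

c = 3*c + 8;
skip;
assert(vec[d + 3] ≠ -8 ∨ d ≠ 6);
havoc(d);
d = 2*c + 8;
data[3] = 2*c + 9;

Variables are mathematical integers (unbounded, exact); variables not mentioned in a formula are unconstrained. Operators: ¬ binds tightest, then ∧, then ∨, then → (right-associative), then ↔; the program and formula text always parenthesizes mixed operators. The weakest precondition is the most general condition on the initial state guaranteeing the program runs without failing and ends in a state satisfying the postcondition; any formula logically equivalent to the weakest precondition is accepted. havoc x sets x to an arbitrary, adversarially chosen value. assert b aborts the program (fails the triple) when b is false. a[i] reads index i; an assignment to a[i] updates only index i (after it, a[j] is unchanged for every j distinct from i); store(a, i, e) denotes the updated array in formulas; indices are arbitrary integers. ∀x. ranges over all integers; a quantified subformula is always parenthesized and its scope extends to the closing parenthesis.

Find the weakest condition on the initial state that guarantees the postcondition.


Working backward. After the program, the postcondition 2*d + data[c] + 9 ≥ 0 ∨ 3*c - 7 = c - 1 must hold; in canonical form it is data[c] + 2*d ≥ -9 ∨ 2*c = 6.
Before data[3] := 2*c + 9: store(data, 3, 2*c + 9)[c] + 2*d ≥ -9 ∨ 2*c = 6
Before d := 2*c + 8: store(data, 3, 2*c + 9)[c] + 4*c ≥ -25 ∨ 2*c = 6
Before havoc d: store(data, 3, 2*c + 9)[c] + 4*c ≥ -25 ∨ 2*c = 6
Before assert vec[d + 3] ≠ -8 ∨ d ≠ 6: (vec[d + 3] ≠ -8 ∨ d ≠ 6) ∧ (store(data, 3, 2*c + 9)[c] + 4*c ≥ -25 ∨ 2*c = 6)
Before skip: (vec[d + 3] ≠ -8 ∨ d ≠ 6) ∧ (store(data, 3, 2*c + 9)[c] + 4*c ≥ -25 ∨ 2*c = 6)
Before c := 3*c + 8: (vec[d + 3] ≠ -8 ∨ d ≠ 6) ∧ (store(data, 3, 6*c + 25)[3*c + 8] + 12*c ≥ -57 ∨ 6*c = -10)
Answer: WP = (vec[d + 3] ≠ -8 ∨ d ≠ 6) ∧ (store(data, 3, 6*c + 25)[3*c + 8] + 12*c ≥ -57 ∨ 6*c = -10)


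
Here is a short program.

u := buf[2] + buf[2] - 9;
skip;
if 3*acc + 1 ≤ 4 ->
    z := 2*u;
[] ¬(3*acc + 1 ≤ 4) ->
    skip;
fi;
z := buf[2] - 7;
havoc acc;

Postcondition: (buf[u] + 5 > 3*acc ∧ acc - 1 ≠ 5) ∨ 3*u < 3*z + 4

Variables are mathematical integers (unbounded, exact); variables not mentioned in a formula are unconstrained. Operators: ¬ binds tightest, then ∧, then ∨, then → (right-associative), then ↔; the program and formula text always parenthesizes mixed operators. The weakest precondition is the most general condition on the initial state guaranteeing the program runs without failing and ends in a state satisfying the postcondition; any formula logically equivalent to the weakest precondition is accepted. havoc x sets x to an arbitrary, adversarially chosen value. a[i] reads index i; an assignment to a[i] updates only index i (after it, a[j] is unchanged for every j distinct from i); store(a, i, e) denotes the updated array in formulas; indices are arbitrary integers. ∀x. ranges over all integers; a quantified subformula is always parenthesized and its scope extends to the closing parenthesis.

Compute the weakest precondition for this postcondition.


Working backward. After the program, the postcondition (buf[u] + 5 > 3*acc ∧ acc - 1 ≠ 5) ∨ 3*u < 3*z + 4 must hold; in canonical form it is (buf[u] > 3*acc - 5 ∧ acc ≠ 6) ∨ 3*u < 3*z + 4.
Before havoc acc: ∀acc_1. ((buf[u] > 3*acc_1 - 5 ∧ acc_1 ≠ 6) ∨ 3*u < 3*z + 4)
Before z := buf[2] - 7: ∀acc_1. ((buf[u] > 3*acc_1 - 5 ∧ acc_1 ≠ 6) ∨ 3*u < 3*buf[2] - 17)
Then branch requires ∀acc_1. ((buf[u] > 3*acc_1 - 5 ∧ acc_1 ≠ 6) ∨ 3*u < 3*buf[2] - 17); else branch requires ∀acc_1. ((buf[u] > 3*acc_1 - 5 ∧ acc_1 ≠ 6) ∨ 3*u < 3*buf[2] - 17).
Before the if: (3*acc ≤ 3 → (∀acc_1. ((buf[u] > 3*acc_1 - 5 ∧ acc_1 ≠ 6) ∨ 3*u < 3*buf[2] - 17))) ∧ ((¬(3*acc ≤ 3)) → (∀acc_1. ((buf[u] > 3*acc_1 - 5 ∧ acc_1 ≠ 6) ∨ 3*u < 3*buf[2] - 17)))
Before skip: (3*acc ≤ 3 → (∀acc_1. ((buf[u] > 3*acc_1 - 5 ∧ acc_1 ≠ 6) ∨ 3*u < 3*buf[2] - 17))) ∧ ((¬(3*acc ≤ 3)) → (∀acc_1. ((buf[u] > 3*acc_1 - 5 ∧ acc_1 ≠ 6) ∨ 3*u < 3*buf[2] - 17)))
Before u := buf[2] + buf[2] - 9: (3*acc ≤ 3 → (∀acc_1. ((buf[2*buf[2] - 9] > 3*acc_1 - 5 ∧ acc_1 ≠ 6) ∨ 3*buf[2] < 10))) ∧ ((¬(3*acc ≤ 3)) → (∀acc_1. ((buf[2*buf[2] - 9] > 3*acc_1 - 5 ∧ acc_1 ≠ 6) ∨ 3*buf[2] < 10)))
Answer: WP = (3*acc ≤ 3 → (∀acc_1. ((buf[2*buf[2] - 9] > 3*acc_1 - 5 ∧ acc_1 ≠ 6) ∨ 3*buf[2] < 10))) ∧ ((¬(3*acc ≤ 3)) → (∀acc_1. ((buf[2*buf[2] - 9] > 3*acc_1 - 5 ∧ acc_1 ≠ 6) ∨ 3*buf[2] < 10)))


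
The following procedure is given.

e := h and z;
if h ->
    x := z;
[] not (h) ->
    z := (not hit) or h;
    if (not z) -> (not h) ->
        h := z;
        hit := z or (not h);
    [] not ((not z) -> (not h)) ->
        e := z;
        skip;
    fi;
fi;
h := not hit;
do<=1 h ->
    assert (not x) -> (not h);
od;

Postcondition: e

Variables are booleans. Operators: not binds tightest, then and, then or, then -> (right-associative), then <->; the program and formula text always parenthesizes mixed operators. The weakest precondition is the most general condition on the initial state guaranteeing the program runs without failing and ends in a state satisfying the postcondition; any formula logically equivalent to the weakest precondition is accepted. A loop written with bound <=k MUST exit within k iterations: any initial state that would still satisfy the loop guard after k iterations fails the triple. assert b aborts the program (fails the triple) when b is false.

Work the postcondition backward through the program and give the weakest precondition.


Working backward. After the program, e must hold.
Before the loop (bound <=1), unroll the exhaustion recursion (WP_0 = exit-now case; WP_j = one more guarded iteration, up to j = 1):
  WP_0: (not h) and e
  WP_1: (h -> (((not x) -> (not h)) and (not h) and e)) and ((not h) -> e)
So before the loop: (h -> (((not x) -> (not h)) and (not h) and e)) and ((not h) -> e)
Before h := not hit: ((not hit) -> (((not x) -> hit) and hit and e)) and (hit -> e)
Then branch requires ((not hit) -> (((not z) -> hit) and hit and e)) and (hit -> e); else branch requires (((not ((not hit) or h)) -> (not h)) -> (((not ((not hit) or h or (not ((not hit) or h)))) -> (((not x) -> ((not hit) or h or (not ((not hit) or h)))) and ((not hit) or h or (not ((not hit) or h))) and e)) and (((not hit) or h or (not ((not hit) or h))) -> e))) and ((not ((not ((not hit) or h)) -> (not h))) -> (((not hit) -> (((not x) -> hit) and hit and ((not hit) or h))) and (hit -> ((not hit) or h)))).
Before the if: (h -> (((not hit) -> (((not z) -> hit) and hit and e)) and (hit -> e))) and ((not h) -> ((((not ((not hit) or h)) -> (not h)) -> (((not ((not hit) or h or (not ((not hit) or h)))) -> (((not x) -> ((not hit) or h or (not ((not hit) or h)))) and ((not hit) or h or (not ((not hit) or h))) and e)) and (((not hit) or h or (not ((not hit) or h))) -> e))) and ((not ((not ((not hit) or h)) -> (not h))) -> (((not hit) -> (((not x) -> hit) and hit and ((not hit) or h))) and (hit -> ((not hit) or h))))))
Before e := h and z: (h -> (((not hit) -> (((not z) -> hit) and hit and h and z)) and (hit -> (h and z)))) and ((not h) -> ((((not ((not hit) or h)) -> (not h)) -> (((not ((not hit) or h or (not ((not hit) or h)))) -> (((not x) -> ((not hit) or h or (not ((not hit) or h)))) and ((not hit) or h or (not ((not hit) or h))) and h and z)) and (((not hit) or h or (not ((not hit) or h))) -> (h and z)))) and ((not ((not ((not hit) or h)) -> (not h))) -> (((not hit) -> (((not x) -> hit) and hit and ((not hit) or h))) and (hit -> ((not hit) or h))))))
Answer: WP = (h -> (((not hit) -> (((not z) -> hit) and hit and h and z)) and (hit -> (h and z)))) and ((not h) -> ((((not ((not hit) or h)) -> (not h)) -> (((not ((not hit) or h or (not ((not hit) or h)))) -> (((not x) -> ((not hit) or h or (not ((not hit) or h)))) and ((not hit) or h or (not ((not hit) or h))) and h and z)) and (((not hit) or h or (not ((not hit) or h))) -> (h and z)))) and ((not ((not ((not hit) or h)) -> (not h))) -> (((not hit) -> (((not x) -> hit) and hit and ((not hit) or h))) and (hit -> ((not hit) or h))))))


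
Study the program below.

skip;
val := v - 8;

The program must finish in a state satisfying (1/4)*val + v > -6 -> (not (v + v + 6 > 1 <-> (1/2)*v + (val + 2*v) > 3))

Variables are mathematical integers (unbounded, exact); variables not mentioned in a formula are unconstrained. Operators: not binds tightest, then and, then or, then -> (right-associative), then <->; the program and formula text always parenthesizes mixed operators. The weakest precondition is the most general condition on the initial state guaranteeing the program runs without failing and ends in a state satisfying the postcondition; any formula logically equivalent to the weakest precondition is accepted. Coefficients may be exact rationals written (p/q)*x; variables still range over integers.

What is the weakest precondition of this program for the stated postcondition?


Working backward. After the program, the postcondition (1/4)*val + v > -6 -> (not (v + v + 6 > 1 <-> (1/2)*v + (val + 2*v) > 3)) must hold; in canonical form it is v + (1/4)*val > -6 -> (not (2*v > -5 <-> (5/2)*v + val > 3)).
Before val := v - 8: (5/4)*v > -4 -> (not (2*v > -5 <-> (7/2)*v > 11))
Before skip: (5/4)*v > -4 -> (not (2*v > -5 <-> (7/2)*v > 11))
Answer: WP = (5/4)*v > -4 -> (not (2*v > -5 <-> (7/2)*v > 11))


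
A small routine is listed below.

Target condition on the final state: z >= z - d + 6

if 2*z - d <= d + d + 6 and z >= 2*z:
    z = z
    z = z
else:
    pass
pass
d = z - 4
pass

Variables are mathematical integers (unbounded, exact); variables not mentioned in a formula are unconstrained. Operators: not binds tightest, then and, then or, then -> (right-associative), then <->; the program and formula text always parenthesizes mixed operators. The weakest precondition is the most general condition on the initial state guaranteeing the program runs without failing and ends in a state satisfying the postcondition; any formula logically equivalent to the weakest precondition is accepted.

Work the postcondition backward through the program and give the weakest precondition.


Working backward. After the program, the postcondition z >= z - d + 6 must hold; in canonical form it is d >= 6.
Before skip: d >= 6
Before d := z - 4: z >= 10
Before skip: z >= 10
Then branch requires z >= 10; else branch requires z >= 10.
Before the if: ((2*z <= 3*d + 6 and z <= 0) -> z >= 10) and ((not (2*z <= 3*d + 6 and z <= 0)) -> z >= 10)
Answer: WP = ((2*z <= 3*d + 6 and z <= 0) -> z >= 10) and ((not (2*z <= 3*d + 6 and z <= 0)) -> z >= 10)


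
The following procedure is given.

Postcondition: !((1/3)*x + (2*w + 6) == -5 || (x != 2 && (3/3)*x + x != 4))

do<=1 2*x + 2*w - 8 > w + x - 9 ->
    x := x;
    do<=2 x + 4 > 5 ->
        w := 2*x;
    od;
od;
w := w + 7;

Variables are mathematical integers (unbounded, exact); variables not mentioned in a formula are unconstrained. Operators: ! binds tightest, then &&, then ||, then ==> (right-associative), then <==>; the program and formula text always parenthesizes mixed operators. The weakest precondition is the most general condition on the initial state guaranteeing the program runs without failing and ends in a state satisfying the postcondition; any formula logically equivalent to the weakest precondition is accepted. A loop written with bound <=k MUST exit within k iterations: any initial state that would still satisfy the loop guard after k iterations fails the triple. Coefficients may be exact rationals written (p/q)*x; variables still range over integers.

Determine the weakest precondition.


Working backward. After the program, the postcondition !((1/3)*x + (2*w + 6) == -5 || (x != 2 && (3/3)*x + x != 4)) must hold; in canonical form it is !(2*w + (1/3)*x == -11 || (x != 2 && 2*x != 4)).
Before w := w + 7: !(2*w + (1/3)*x == -25 || (x != 2 && 2*x != 4))
Before the loop (bound <=1), unroll the exhaustion recursion (WP_0 = exit-now case; WP_j = one more guarded iteration, up to j = 1):
  WP_0: (!(w + x > -1)) && (!(2*w + (1/3)*x == -25 || (x != 2 && 2*x != 4)))
  WP_1: (w + x > -1 ==> ((x > 1 ==> ((x > 1 ==> ((!(x > 1)) && (!(3*x > -1)) && (!((13/3)*x == -25 || (x != 2 && 2*x != 4))))) && ((!(x > 1)) ==> ((!(3*x > -1)) && (!((13/3)*x == -25 || (x != 2 && 2*x != 4))))))) && ((!(x > 1)) ==> ((!(w + x > -1)) && (!(2*w + (1/3)*x == -25 || (x != 2 && 2*x != 4))))))) && ((!(w + x > -1)) ==> (!(2*w + (1/3)*x == -25 || (x != 2 && 2*x != 4))))
So before the loop: (w + x > -1 ==> ((x > 1 ==> ((x > 1 ==> ((!(x > 1)) && (!(3*x > -1)) && (!((13/3)*x == -25 || (x != 2 && 2*x != 4))))) && ((!(x > 1)) ==> ((!(3*x > -1)) && (!((13/3)*x == -25 || (x != 2 && 2*x != 4))))))) && ((!(x > 1)) ==> ((!(w + x > -1)) && (!(2*w + (1/3)*x == -25 || (x != 2 && 2*x != 4))))))) && ((!(w + x > -1)) ==> (!(2*w + (1/3)*x == -25 || (x != 2 && 2*x != 4))))
Answer: WP = (w + x > -1 ==> ((x > 1 ==> ((x > 1 ==> ((!(x > 1)) && (!(3*x > -1)) && (!((13/3)*x == -25 || (x != 2 && 2*x != 4))))) && ((!(x > 1)) ==> ((!(3*x > -1)) && (!((13/3)*x == -25 || (x != 2 && 2*x != 4))))))) && ((!(x > 1)) ==> ((!(w + x > -1)) && (!(2*w + (1/3)*x == -25 || (x != 2 && 2*x != 4))))))) && ((!(w + x > -1)) ==> (!(2*w + (1/3)*x == -25 || (x != 2 && 2*x != 4))))


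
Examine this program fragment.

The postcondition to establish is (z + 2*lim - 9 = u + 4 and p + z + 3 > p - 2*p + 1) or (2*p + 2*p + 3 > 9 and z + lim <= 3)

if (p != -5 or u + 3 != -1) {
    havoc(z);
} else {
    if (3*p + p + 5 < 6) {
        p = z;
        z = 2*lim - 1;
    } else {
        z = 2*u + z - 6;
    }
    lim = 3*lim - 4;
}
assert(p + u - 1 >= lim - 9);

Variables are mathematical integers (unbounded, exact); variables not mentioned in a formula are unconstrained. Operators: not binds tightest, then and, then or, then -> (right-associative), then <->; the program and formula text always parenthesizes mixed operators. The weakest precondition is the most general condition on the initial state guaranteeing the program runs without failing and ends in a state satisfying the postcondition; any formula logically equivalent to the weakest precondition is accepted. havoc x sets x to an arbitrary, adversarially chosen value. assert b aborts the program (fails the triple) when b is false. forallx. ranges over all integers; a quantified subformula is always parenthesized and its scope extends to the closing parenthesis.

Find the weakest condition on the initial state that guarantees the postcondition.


Working backward. After the program, the postcondition (z + 2*lim - 9 = u + 4 and p + z + 3 > p - 2*p + 1) or (2*p + 2*p + 3 > 9 and z + lim <= 3) must hold; in canonical form it is (2*lim + z = u + 13 and 2*p + z > -2) or (4*p > 6 and lim + z <= 3).
Before assert p + u - 1 >= lim - 9: p + u >= lim - 8 and ((2*lim + z = u + 13 and 2*p + z > -2) or (4*p > 6 and lim + z <= 3))
Then branch requires forall z_1. (p + u >= lim - 8 and ((2*lim + z_1 = u + 13 and 2*p + z_1 > -2) or (4*p > 6 and lim + z_1 <= 3))); else branch requires (4*p < 1 -> (u + z >= 3*lim - 12 and ((8*lim = u + 22 and 2*lim + 2*z > -1) or (4*z > 6 and 5*lim <= 8)))) and ((not (4*p < 1)) -> (p + u >= 3*lim - 12 and ((6*lim + u + z = 27 and 2*p + 2*u + z > 4) or (4*p > 6 and 3*lim + 2*u + z <= 13)))).
Before the if: ((p != -5 or u != -4) -> (forall z_1. (p + u >= lim - 8 and ((2*lim + z_1 = u + 13 and 2*p + z_1 > -2) or (4*p > 6 and lim + z_1 <= 3))))) and ((not (p != -5 or u != -4)) -> ((4*p < 1 -> (u + z >= 3*lim - 12 and ((8*lim = u + 22 and 2*lim + 2*z > -1) or (4*z > 6 and 5*lim <= 8)))) and ((not (4*p < 1)) -> (p + u >= 3*lim - 12 and ((6*lim + u + z = 27 and 2*p + 2*u + z > 4) or (4*p > 6 and 3*lim + 2*u + z <= 13))))))
Answer: WP = ((p != -5 or u != -4) -> (forall z_1. (p + u >= lim - 8 and ((2*lim + z_1 = u + 13 and 2*p + z_1 > -2) or (4*p > 6 and lim + z_1 <= 3))))) and ((not (p != -5 or u != -4)) -> ((4*p < 1 -> (u + z >= 3*lim - 12 and ((8*lim = u + 22 and 2*lim + 2*z > -1) or (4*z > 6 and 5*lim <= 8)))) and ((not (4*p < 1)) -> (p + u >= 3*lim - 12 and ((6*lim + u + z = 27 and 2*p + 2*u + z > 4) or (4*p > 6 and 3*lim + 2*u + z <= 13))))))


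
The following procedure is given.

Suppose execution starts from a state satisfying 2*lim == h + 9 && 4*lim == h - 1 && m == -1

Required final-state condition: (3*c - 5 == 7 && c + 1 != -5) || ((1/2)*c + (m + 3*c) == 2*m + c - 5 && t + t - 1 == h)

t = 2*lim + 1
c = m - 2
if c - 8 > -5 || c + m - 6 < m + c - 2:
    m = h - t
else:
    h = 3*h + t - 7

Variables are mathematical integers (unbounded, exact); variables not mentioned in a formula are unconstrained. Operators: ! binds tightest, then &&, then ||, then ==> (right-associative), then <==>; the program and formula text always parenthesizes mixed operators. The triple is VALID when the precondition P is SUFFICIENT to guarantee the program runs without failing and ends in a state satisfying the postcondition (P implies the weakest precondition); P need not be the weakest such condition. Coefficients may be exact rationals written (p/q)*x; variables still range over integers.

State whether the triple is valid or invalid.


Working backward. After the program, the postcondition (3*c - 5 == 7 && c + 1 != -5) || ((1/2)*c + (m + 3*c) == 2*m + c - 5 && t + t - 1 == h) must hold; in canonical form it is (3*c == 12 && c != -6) || ((5/2)*c == m - 5 && 2*t == h + 1).
Then branch requires (3*c == 12 && c != -6) || ((5/2)*c + t == h - 5 && 2*t == h + 1); else branch requires (3*c == 12 && c != -6) || ((5/2)*c == m - 5 && t == 3*h - 6).
Before the if: (3*c == 12 && c != -6) || ((5/2)*c + t == h - 5 && 2*t == h + 1)
Before c := m - 2: (3*m == 18 && m != -4) || ((5/2)*m + t == h && 2*t == h + 1)
Before t := 2*lim + 1: (3*m == 18 && m != -4) || (2*lim + (5/2)*m == h - 1 && 4*lim == h - 1)
The weakest precondition is (3*m == 18 && m != -4) || (2*lim + (5/2)*m == h - 1 && 4*lim == h - 1).
Check whether 2*lim == h + 9 && 4*lim == h - 1 && m == -1 implies it.
Countermodel: at the initial state h = -19, lim = -5, m = -1, the precondition holds but the weakest precondition fails.
Answer: invalid


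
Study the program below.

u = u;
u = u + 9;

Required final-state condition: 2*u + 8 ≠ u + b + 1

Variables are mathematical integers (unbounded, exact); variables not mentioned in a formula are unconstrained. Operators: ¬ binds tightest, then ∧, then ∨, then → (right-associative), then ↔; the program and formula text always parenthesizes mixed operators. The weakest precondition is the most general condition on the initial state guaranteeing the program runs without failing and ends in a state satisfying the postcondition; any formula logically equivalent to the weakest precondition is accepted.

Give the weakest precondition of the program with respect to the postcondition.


Working backward. After the program, the postcondition 2*u + 8 ≠ u + b + 1 must hold; in canonical form it is u ≠ b - 7.
Before u := u + 9: u ≠ b - 16
Before u := u: u ≠ b - 16
Answer: WP = u ≠ b - 16


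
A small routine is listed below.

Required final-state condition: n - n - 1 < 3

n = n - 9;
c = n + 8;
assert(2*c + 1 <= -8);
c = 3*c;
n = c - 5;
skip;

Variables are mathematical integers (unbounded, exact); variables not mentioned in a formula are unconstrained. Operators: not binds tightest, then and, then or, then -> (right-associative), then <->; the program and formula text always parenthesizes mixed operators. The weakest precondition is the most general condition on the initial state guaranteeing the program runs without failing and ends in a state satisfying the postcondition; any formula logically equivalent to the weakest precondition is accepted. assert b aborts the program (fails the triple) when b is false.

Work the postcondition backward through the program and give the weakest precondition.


Working backward. After the program, the postcondition n - n - 1 < 3 must hold; in canonical form it is true.
Before skip: true
Before n := c - 5: true
Before c := 3*c: true
Before assert 2*c + 1 <= -8: 2*c <= -9
Before c := n + 8: 2*n <= -25
Before n := n - 9: 2*n <= -7
Answer: WP = 2*n <= -7


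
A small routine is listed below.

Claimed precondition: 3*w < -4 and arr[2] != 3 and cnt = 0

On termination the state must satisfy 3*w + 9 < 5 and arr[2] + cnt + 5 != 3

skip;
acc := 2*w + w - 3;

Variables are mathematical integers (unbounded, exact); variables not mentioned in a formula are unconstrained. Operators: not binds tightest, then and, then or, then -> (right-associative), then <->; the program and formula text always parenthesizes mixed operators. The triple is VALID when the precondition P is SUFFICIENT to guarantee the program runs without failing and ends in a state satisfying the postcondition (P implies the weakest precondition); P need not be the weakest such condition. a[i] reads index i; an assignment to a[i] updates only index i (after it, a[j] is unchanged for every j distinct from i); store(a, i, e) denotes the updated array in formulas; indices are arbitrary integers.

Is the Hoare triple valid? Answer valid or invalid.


Working backward. After the program, the postcondition 3*w + 9 < 5 and arr[2] + cnt + 5 != 3 must hold; in canonical form it is 3*w < -4 and arr[2] + cnt != -2.
Before acc := 2*w + w - 3: 3*w < -4 and arr[2] + cnt != -2
Before skip: 3*w < -4 and arr[2] + cnt != -2
The weakest precondition is 3*w < -4 and arr[2] + cnt != -2.
Check whether 3*w < -4 and arr[2] != 3 and cnt = 0 implies it.
Countermodel: at the initial state arr = {[2] = -2, elsewhere -2}, cnt = 0, w = -2, the precondition holds but the weakest precondition fails.
Answer: invalid


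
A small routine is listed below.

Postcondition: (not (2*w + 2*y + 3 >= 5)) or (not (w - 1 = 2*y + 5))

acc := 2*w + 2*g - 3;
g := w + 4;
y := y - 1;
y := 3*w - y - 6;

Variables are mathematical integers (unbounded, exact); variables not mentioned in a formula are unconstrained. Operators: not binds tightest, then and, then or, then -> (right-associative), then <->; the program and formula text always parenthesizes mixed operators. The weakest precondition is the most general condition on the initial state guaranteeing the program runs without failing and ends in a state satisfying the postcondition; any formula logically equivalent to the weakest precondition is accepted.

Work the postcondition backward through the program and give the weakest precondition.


Working backward. After the program, the postcondition (not (2*w + 2*y + 3 >= 5)) or (not (w - 1 = 2*y + 5)) must hold; in canonical form it is (not (2*w + 2*y >= 2)) or (not (w = 2*y + 6)).
Before y := 3*w - y - 6: (not (8*w >= 2*y + 14)) or (not (2*y = 5*w - 6))
Before y := y - 1: (not (8*w >= 2*y + 12)) or (not (2*y = 5*w - 4))
Before g := w + 4: (not (8*w >= 2*y + 12)) or (not (2*y = 5*w - 4))
Before acc := 2*w + 2*g - 3: (not (8*w >= 2*y + 12)) or (not (2*y = 5*w - 4))
Answer: WP = (not (8*w >= 2*y + 12)) or (not (2*y = 5*w - 4))


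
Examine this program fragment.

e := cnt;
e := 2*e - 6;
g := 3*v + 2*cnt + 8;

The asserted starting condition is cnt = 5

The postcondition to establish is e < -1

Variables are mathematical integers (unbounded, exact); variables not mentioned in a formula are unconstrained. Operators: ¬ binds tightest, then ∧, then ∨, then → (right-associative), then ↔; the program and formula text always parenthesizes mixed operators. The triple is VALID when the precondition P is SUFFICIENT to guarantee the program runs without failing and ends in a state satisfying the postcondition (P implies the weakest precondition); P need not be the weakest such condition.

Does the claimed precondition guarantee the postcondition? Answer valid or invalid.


Working backward. After the program, e < -1 must hold.
Before g := 3*v + 2*cnt + 8: e < -1
Before e := 2*e - 6: 2*e < 5
Before e := cnt: 2*cnt < 5
The weakest precondition is 2*cnt < 5.
Check whether cnt = 5 implies it.
Countermodel: at the initial state cnt = 5, the precondition holds but the weakest precondition fails.
Answer: invalid


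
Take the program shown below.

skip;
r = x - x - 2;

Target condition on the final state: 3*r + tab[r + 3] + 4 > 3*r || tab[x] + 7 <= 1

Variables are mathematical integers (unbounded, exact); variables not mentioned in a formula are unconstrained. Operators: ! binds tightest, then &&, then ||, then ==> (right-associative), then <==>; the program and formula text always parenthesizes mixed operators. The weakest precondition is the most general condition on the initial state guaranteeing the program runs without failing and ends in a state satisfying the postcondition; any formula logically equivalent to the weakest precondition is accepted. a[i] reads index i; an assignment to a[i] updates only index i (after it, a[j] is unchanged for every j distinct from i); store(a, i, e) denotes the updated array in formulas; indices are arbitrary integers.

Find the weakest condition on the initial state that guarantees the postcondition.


Working backward. After the program, the postcondition 3*r + tab[r + 3] + 4 > 3*r || tab[x] + 7 <= 1 must hold; in canonical form it is tab[r + 3] > -4 || tab[x] <= -6.
Before r := x - x - 2: tab[1] > -4 || tab[x] <= -6
Before skip: tab[1] > -4 || tab[x] <= -6
Answer: WP = tab[1] > -4 || tab[x] <= -6
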